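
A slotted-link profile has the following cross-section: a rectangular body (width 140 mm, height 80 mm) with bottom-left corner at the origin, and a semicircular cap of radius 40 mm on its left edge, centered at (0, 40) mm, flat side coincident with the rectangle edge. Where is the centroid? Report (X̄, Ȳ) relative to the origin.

X̄ = 54.06 mm, Ȳ = 40.00 mm

rectangular body: A = 140 × 80 = 11200.00, centroid at (70.00, 40.00).
semicircular end: A = ½π·40² = 2513.27, centroid at (-16.98, 40.00).
ΣA = 13713.27 mm², ΣAX̄ = 741333.33 mm³, ΣAȲ = 548530.96 mm³.
X̄ = 741333.33/13713.27 = 54.06 mm; Ȳ = 548530.96/13713.27 = 40.00 mm.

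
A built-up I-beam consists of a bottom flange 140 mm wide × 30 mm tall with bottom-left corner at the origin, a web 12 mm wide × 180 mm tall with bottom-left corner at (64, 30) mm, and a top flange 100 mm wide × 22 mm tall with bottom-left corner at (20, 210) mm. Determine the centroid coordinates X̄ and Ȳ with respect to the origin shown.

X̄ = 70.00 mm, Ȳ = 94.44 mm

bottom flange: A = 140 × 30 = 4200.00, centroid at (70.00, 15.00).
web: A = 12 × 180 = 2160.00, centroid at (70.00, 120.00).
top flange: A = 100 × 22 = 2200.00, centroid at (70.00, 221.00).
ΣA = 8560.00 mm², ΣAX̄ = 599200.00 mm³, ΣAȲ = 808400.00 mm³.
X̄ = 599200.00/8560.00 = 70.00 mm; Ȳ = 808400.00/8560.00 = 94.44 mm.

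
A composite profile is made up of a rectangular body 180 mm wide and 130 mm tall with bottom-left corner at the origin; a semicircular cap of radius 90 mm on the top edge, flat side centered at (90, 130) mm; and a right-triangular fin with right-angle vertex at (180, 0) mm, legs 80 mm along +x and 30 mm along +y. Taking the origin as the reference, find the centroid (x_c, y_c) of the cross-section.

Part | A | x̄ᵢ | ȳᵢ | A·x̄ᵢ | A·ȳᵢ
rectangular body | 23400.00 | 90.00 | 65.00 | 2106000.00 | 1521000.00
semicircular top | 12723.45 | 90.00 | 168.20 | 1145110.52 | 2140048.53
triangular fin | 1200.00 | 206.67 | 10.00 | 248000.00 | 12000.00
Σ | 37323.45 |  |  | 3499110.52 | 3673048.53
x_c = 3499110.52 / 37323.45 = 93.75 mm
y_c = 3673048.53 / 37323.45 = 98.41 mm

x_c = 93.75 mm, y_c = 98.41 mm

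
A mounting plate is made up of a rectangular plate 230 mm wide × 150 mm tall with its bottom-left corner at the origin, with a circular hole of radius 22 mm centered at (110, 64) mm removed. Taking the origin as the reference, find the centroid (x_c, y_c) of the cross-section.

plate: A = 230 × 150 = 34500.00, centroid at (115.00, 75.00).
hole: A = −π·22² = -1520.53, centroid at (110.00, 64.00).
ΣA = 32979.47 mm², ΣAx_c = 3800241.61 mm³, ΣAy_c = 2490186.03 mm³.
x_c = 3800241.61/32979.47 = 115.23 mm; y_c = 2490186.03/32979.47 = 75.51 mm.

x_c = 115.23 mm, y_c = 75.51 mm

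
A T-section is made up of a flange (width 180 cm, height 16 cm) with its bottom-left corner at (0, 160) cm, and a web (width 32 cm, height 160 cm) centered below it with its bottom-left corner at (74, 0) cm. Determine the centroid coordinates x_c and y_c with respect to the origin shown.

x_c = 90.00 cm, y_c = 111.68 cm

web: A = 32 × 160 = 5120.00, centroid at (90.00, 80.00).
flange: A = 180 × 16 = 2880.00, centroid at (90.00, 168.00).
ΣA = 8000.00 cm², ΣAx_c = 720000.00 cm³, ΣAy_c = 893440.00 cm³.
x_c = 720000.00/8000.00 = 90.00 cm; y_c = 893440.00/8000.00 = 111.68 cm.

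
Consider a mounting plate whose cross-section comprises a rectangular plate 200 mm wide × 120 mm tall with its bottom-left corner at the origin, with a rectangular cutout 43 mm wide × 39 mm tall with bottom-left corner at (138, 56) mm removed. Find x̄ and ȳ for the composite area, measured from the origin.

Part | A | x̄ᵢ | ȳᵢ | A·x̄ᵢ | A·ȳᵢ
plate | 24000.00 | 100.00 | 60.00 | 2400000.00 | 1440000.00
hole | -1677.00 | 159.50 | 75.50 | -267481.50 | -126613.50
Σ | 22323.00 |  |  | 2132518.50 | 1313386.50
x̄ = 2132518.50 / 22323.00 = 95.53 mm
ȳ = 1313386.50 / 22323.00 = 58.84 mm

x̄ = 95.53 mm, ȳ = 58.84 mm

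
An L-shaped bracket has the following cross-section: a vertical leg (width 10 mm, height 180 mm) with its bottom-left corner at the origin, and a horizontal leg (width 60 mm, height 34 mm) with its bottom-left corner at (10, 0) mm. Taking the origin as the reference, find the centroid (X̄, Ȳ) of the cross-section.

vertical leg: A = 10 × 180 = 1800.00, centroid at (5.00, 90.00).
horizontal leg: A = 60 × 34 = 2040.00, centroid at (40.00, 17.00).
ΣA = 3840.00 mm², ΣAX̄ = 90600.00 mm³, ΣAȲ = 196680.00 mm³.
X̄ = 90600.00/3840.00 = 23.59 mm; Ȳ = 196680.00/3840.00 = 51.22 mm.

X̄ = 23.59 mm, Ȳ = 51.22 mm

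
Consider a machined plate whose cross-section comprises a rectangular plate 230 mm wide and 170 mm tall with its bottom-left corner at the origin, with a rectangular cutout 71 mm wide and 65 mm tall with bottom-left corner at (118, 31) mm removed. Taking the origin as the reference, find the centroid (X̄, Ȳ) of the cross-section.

X̄ = 109.85 mm, Ȳ = 87.88 mm

plate: A = 230 × 170 = 39100.00, centroid at (115.00, 85.00).
hole: A = −(71 × 65) = -4615.00, centroid at (153.50, 63.50).
ΣA = 34485.00 mm²
ΣAX̄ = (39100.00)(115.00) + (-4615.00)(153.50) = 3788097.50 mm³
ΣAȲ = (39100.00)(85.00) + (-4615.00)(63.50) = 3030447.50 mm³
X̄ = 3788097.50 / 34485.00 = 109.85 mm
Ȳ = 3030447.50 / 34485.00 = 87.88 mm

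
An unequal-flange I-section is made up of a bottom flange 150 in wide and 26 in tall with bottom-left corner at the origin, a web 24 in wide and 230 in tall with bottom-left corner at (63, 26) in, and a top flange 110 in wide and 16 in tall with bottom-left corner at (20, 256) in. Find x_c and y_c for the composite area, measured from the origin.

bottom flange: A = 150 × 26 = 3900.00, centroid at (75.00, 13.00).
web: A = 24 × 230 = 5520.00, centroid at (75.00, 141.00).
top flange: A = 110 × 16 = 1760.00, centroid at (75.00, 264.00).
ΣA = 11180.00 in², ΣAx_c = 838500.00 in³, ΣAy_c = 1293660.00 in³.
x_c = 838500.00/11180.00 = 75.00 in; y_c = 1293660.00/11180.00 = 115.71 in.

x_c = 75.00 in, y_c = 115.71 in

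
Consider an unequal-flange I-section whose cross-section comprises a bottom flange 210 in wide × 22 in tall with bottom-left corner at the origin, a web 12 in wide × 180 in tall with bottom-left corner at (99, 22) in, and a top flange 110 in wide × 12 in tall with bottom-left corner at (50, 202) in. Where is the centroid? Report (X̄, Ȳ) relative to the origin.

X̄ = 105.00 in, Ȳ = 70.04 in

bottom flange: A = 210 × 22 = 4620.00, centroid at (105.00, 11.00).
web: A = 12 × 180 = 2160.00, centroid at (105.00, 112.00).
top flange: A = 110 × 12 = 1320.00, centroid at (105.00, 208.00).
ΣA = 8100.00 in²
ΣAX̄ = (4620.00)(105.00) + (2160.00)(105.00) + (1320.00)(105.00) = 850500.00 in³
ΣAȲ = (4620.00)(11.00) + (2160.00)(112.00) + (1320.00)(208.00) = 567300.00 in³
X̄ = 850500.00 / 8100.00 = 105.00 in
Ȳ = 567300.00 / 8100.00 = 70.04 in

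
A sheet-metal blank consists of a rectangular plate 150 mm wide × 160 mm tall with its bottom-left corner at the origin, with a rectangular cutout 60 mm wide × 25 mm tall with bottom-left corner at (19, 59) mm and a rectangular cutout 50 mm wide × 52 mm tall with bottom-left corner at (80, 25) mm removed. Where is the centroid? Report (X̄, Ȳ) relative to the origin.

Part | A | x̄ᵢ | ȳᵢ | A·x̄ᵢ | A·ȳᵢ
plate | 24000.00 | 75.00 | 80.00 | 1800000.00 | 1920000.00
hole 1 | -1500.00 | 49.00 | 71.50 | -73500.00 | -107250.00
hole 2 | -2600.00 | 105.00 | 51.00 | -273000.00 | -132600.00
Σ | 19900.00 |  |  | 1453500.00 | 1680150.00
X̄ = 1453500.00 / 19900.00 = 73.04 mm
Ȳ = 1680150.00 / 19900.00 = 84.43 mm

X̄ = 73.04 mm, Ȳ = 84.43 mm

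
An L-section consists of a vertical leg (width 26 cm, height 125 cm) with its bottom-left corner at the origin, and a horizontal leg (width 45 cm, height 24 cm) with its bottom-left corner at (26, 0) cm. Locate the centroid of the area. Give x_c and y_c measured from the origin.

vertical leg: A = 26 × 125 = 3250.00, centroid at (13.00, 62.50).
horizontal leg: A = 45 × 24 = 1080.00, centroid at (48.50, 12.00).
ΣA = 4330.00 cm²
ΣAx_c = (3250.00)(13.00) + (1080.00)(48.50) = 94630.00 cm³
ΣAy_c = (3250.00)(62.50) + (1080.00)(12.00) = 216085.00 cm³
x_c = 94630.00 / 4330.00 = 21.85 cm
y_c = 216085.00 / 4330.00 = 49.90 cm

x_c = 21.85 cm, y_c = 49.90 cm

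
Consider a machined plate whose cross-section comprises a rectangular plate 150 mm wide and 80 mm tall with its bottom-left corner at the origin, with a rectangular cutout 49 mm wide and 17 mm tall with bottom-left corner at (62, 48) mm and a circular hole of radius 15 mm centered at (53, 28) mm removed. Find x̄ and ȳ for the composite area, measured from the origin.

plate: A = 150 × 80 = 12000.00, centroid at (75.00, 40.00).
hole 1: A = −(49 × 17) = -833.00, centroid at (86.50, 56.50).
hole 2: A = −π·15² = -706.86, centroid at (53.00, 28.00).
ΣA = 10460.14 mm², ΣAx̄ = 790482.01 mm³, ΣAȳ = 413143.47 mm³.
x̄ = 790482.01/10460.14 = 75.57 mm; ȳ = 413143.47/10460.14 = 39.50 mm.

x̄ = 75.57 mm, ȳ = 39.50 mm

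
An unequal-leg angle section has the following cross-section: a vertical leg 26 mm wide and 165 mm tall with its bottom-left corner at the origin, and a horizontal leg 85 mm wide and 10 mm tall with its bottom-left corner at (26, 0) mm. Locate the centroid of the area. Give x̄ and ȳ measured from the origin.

vertical leg: A = 26 × 165 = 4290.00, centroid at (13.00, 82.50).
horizontal leg: A = 85 × 10 = 850.00, centroid at (68.50, 5.00).
ΣA = 5140.00 mm², ΣAx̄ = 113995.00 mm³, ΣAȳ = 358175.00 mm³.
x̄ = 113995.00/5140.00 = 22.18 mm; ȳ = 358175.00/5140.00 = 69.68 mm.

x̄ = 22.18 mm, ȳ = 69.68 mm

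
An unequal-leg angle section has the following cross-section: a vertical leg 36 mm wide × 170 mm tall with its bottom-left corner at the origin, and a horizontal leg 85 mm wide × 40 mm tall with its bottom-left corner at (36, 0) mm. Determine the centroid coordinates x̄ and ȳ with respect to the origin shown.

vertical leg: A = 36 × 170 = 6120.00, centroid at (18.00, 85.00).
horizontal leg: A = 85 × 40 = 3400.00, centroid at (78.50, 20.00).
ΣA = 9520.00 mm²
ΣAx̄ = (6120.00)(18.00) + (3400.00)(78.50) = 377060.00 mm³
ΣAȳ = (6120.00)(85.00) + (3400.00)(20.00) = 588200.00 mm³
x̄ = 377060.00 / 9520.00 = 39.61 mm
ȳ = 588200.00 / 9520.00 = 61.79 mm

x̄ = 39.61 mm, ȳ = 61.79 mm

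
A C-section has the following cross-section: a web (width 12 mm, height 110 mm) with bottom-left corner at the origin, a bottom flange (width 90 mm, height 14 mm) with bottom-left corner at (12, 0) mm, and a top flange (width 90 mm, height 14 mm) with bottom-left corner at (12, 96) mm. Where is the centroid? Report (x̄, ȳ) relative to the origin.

web: A = 12 × 110 = 1320.00, centroid at (6.00, 55.00).
bottom flange: A = 90 × 14 = 1260.00, centroid at (57.00, 7.00).
top flange: A = 90 × 14 = 1260.00, centroid at (57.00, 103.00).
ΣA = 3840.00 mm², ΣAx̄ = 151560.00 mm³, ΣAȳ = 211200.00 mm³.
x̄ = 151560.00/3840.00 = 39.47 mm; ȳ = 211200.00/3840.00 = 55.00 mm.

x̄ = 39.47 mm, ȳ = 55.00 mm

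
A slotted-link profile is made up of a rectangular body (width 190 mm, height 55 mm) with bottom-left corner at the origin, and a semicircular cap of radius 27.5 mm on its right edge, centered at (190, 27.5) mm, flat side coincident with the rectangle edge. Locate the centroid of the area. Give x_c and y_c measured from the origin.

Part | A | x̄ᵢ | ȳᵢ | A·x̄ᵢ | A·ȳᵢ
rectangular body | 10450.00 | 95.00 | 27.50 | 992750.00 | 287375.00
semicircular end | 1187.91 | 201.67 | 27.50 | 239568.38 | 32667.65
Σ | 11637.91 |  |  | 1232318.38 | 320042.65
x_c = 1232318.38 / 11637.91 = 105.89 mm
y_c = 320042.65 / 11637.91 = 27.50 mm

x_c = 105.89 mm, y_c = 27.50 mm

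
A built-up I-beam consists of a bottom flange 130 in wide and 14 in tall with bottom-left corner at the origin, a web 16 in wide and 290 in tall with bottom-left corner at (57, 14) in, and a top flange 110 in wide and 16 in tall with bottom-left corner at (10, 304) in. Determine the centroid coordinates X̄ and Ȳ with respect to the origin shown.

Part | A | x̄ᵢ | ȳᵢ | A·x̄ᵢ | A·ȳᵢ
bottom flange | 1820.00 | 65.00 | 7.00 | 118300.00 | 12740.00
web | 4640.00 | 65.00 | 159.00 | 301600.00 | 737760.00
top flange | 1760.00 | 65.00 | 312.00 | 114400.00 | 549120.00
Σ | 8220.00 |  |  | 534300.00 | 1299620.00
X̄ = 534300.00 / 8220.00 = 65.00 in
Ȳ = 1299620.00 / 8220.00 = 158.10 in

X̄ = 65.00 in, Ȳ = 158.10 in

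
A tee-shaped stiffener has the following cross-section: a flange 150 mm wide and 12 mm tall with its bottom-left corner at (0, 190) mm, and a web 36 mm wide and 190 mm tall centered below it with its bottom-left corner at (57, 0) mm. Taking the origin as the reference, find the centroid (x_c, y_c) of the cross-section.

web: A = 36 × 190 = 6840.00, centroid at (75.00, 95.00).
flange: A = 150 × 12 = 1800.00, centroid at (75.00, 196.00).
ΣA = 8640.00 mm²
ΣAx_c = (6840.00)(75.00) + (1800.00)(75.00) = 648000.00 mm³
ΣAy_c = (6840.00)(95.00) + (1800.00)(196.00) = 1002600.00 mm³
x_c = 648000.00 / 8640.00 = 75.00 mm
y_c = 1002600.00 / 8640.00 = 116.04 mm

x_c = 75.00 mm, y_c = 116.04 mm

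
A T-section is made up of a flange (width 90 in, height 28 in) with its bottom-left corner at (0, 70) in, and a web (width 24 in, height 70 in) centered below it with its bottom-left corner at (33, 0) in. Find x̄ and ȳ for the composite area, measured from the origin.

Part | A | x̄ᵢ | ȳᵢ | A·x̄ᵢ | A·ȳᵢ
web | 1680.00 | 45.00 | 35.00 | 75600.00 | 58800.00
flange | 2520.00 | 45.00 | 84.00 | 113400.00 | 211680.00
Σ | 4200.00 |  |  | 189000.00 | 270480.00
x̄ = 189000.00 / 4200.00 = 45.00 in
ȳ = 270480.00 / 4200.00 = 64.40 in

x̄ = 45.00 in, ȳ = 64.40 in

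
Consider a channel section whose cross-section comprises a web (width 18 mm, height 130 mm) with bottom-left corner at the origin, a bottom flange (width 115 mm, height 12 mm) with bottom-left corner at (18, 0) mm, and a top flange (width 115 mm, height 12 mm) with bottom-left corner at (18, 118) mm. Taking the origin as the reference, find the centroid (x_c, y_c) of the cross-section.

web: A = 18 × 130 = 2340.00, centroid at (9.00, 65.00).
bottom flange: A = 115 × 12 = 1380.00, centroid at (75.50, 6.00).
top flange: A = 115 × 12 = 1380.00, centroid at (75.50, 124.00).
ΣA = 5100.00 mm², ΣAx_c = 229440.00 mm³, ΣAy_c = 331500.00 mm³.
x_c = 229440.00/5100.00 = 44.99 mm; y_c = 331500.00/5100.00 = 65.00 mm.

x_c = 44.99 mm, y_c = 65.00 mm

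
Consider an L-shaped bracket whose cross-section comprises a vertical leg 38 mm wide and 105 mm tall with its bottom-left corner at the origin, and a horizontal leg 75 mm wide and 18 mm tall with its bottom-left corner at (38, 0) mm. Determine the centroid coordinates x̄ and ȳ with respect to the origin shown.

Part | A | x̄ᵢ | ȳᵢ | A·x̄ᵢ | A·ȳᵢ
vertical leg | 3990.00 | 19.00 | 52.50 | 75810.00 | 209475.00
horizontal leg | 1350.00 | 75.50 | 9.00 | 101925.00 | 12150.00
Σ | 5340.00 |  |  | 177735.00 | 221625.00
x̄ = 177735.00 / 5340.00 = 33.28 mm
ȳ = 221625.00 / 5340.00 = 41.50 mm

x̄ = 33.28 mm, ȳ = 41.50 mm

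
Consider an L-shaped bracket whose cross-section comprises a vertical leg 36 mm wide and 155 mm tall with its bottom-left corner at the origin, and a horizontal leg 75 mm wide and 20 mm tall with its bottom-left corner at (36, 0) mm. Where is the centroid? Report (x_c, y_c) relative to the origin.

vertical leg: A = 36 × 155 = 5580.00, centroid at (18.00, 77.50).
horizontal leg: A = 75 × 20 = 1500.00, centroid at (73.50, 10.00).
ΣA = 7080.00 mm²
ΣAx_c = (5580.00)(18.00) + (1500.00)(73.50) = 210690.00 mm³
ΣAy_c = (5580.00)(77.50) + (1500.00)(10.00) = 447450.00 mm³
x_c = 210690.00 / 7080.00 = 29.76 mm
y_c = 447450.00 / 7080.00 = 63.20 mm

x_c = 29.76 mm, y_c = 63.20 mm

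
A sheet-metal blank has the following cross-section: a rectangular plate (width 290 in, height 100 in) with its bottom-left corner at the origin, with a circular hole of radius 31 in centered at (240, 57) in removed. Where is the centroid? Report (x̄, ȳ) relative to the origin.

x̄ = 133.96 in, ȳ = 49.19 in

Part | A | x̄ᵢ | ȳᵢ | A·x̄ᵢ | A·ȳᵢ
plate | 29000.00 | 145.00 | 50.00 | 4205000.00 | 1450000.00
hole | -3019.07 | 240.00 | 57.00 | -724576.93 | -172087.02
Σ | 25980.93 |  |  | 3480423.07 | 1277912.98
x̄ = 3480423.07 / 25980.93 = 133.96 in
ȳ = 1277912.98 / 25980.93 = 49.19 in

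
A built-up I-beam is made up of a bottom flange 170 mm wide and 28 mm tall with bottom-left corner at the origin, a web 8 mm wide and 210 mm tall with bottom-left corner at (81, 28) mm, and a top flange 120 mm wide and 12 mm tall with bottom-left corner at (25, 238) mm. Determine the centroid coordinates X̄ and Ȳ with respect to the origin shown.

X̄ = 85.00 mm, Ȳ = 81.40 mm

Part | A | x̄ᵢ | ȳᵢ | A·x̄ᵢ | A·ȳᵢ
bottom flange | 4760.00 | 85.00 | 14.00 | 404600.00 | 66640.00
web | 1680.00 | 85.00 | 133.00 | 142800.00 | 223440.00
top flange | 1440.00 | 85.00 | 244.00 | 122400.00 | 351360.00
Σ | 7880.00 |  |  | 669800.00 | 641440.00
X̄ = 669800.00 / 7880.00 = 85.00 mm
Ȳ = 641440.00 / 7880.00 = 81.40 mm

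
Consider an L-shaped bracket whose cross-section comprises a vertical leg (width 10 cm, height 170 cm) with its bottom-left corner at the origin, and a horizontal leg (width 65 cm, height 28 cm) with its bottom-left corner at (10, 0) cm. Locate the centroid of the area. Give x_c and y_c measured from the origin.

Part | A | x̄ᵢ | ȳᵢ | A·x̄ᵢ | A·ȳᵢ
vertical leg | 1700.00 | 5.00 | 85.00 | 8500.00 | 144500.00
horizontal leg | 1820.00 | 42.50 | 14.00 | 77350.00 | 25480.00
Σ | 3520.00 |  |  | 85850.00 | 169980.00
x_c = 85850.00 / 3520.00 = 24.39 cm
y_c = 169980.00 / 3520.00 = 48.29 cm

x_c = 24.39 cm, y_c = 48.29 cm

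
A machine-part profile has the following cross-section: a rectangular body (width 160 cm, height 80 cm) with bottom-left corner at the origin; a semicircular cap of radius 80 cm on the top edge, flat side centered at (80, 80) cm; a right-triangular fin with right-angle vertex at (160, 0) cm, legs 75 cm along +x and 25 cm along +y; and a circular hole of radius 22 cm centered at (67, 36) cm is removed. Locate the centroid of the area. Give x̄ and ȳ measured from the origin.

rectangular body: A = 160 × 80 = 12800.00, centroid at (80.00, 40.00).
semicircular top: A = ½π·80² = 10053.10, centroid at (80.00, 113.95).
triangular fin: A = ½·75·25 = 937.50, centroid at (185.00, 8.33).
hole: A = −π·22² = -1520.53, centroid at (67.00, 36.00).
ΣA = 22270.07 cm², ΣAx̄ = 1899809.65 cm³, ΣAȳ = 1610654.44 cm³.
x̄ = 1899809.65/22270.07 = 85.31 cm; ȳ = 1610654.44/22270.07 = 72.32 cm.

x̄ = 85.31 cm, ȳ = 72.32 cm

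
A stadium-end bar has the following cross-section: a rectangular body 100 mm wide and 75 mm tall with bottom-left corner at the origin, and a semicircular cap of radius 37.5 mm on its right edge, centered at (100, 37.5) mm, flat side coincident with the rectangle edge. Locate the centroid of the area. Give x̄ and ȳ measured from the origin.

rectangular body: A = 100 × 75 = 7500.00, centroid at (50.00, 37.50).
semicircular end: A = ½π·37.5² = 2208.93, centroid at (115.92, 37.50).
ΣA = 9708.93 mm², ΣAx̄ = 631049.48 mm³, ΣAȳ = 364084.96 mm³.
x̄ = 631049.48/9708.93 = 65.00 mm; ȳ = 364084.96/9708.93 = 37.50 mm.

x̄ = 65.00 mm, ȳ = 37.50 mm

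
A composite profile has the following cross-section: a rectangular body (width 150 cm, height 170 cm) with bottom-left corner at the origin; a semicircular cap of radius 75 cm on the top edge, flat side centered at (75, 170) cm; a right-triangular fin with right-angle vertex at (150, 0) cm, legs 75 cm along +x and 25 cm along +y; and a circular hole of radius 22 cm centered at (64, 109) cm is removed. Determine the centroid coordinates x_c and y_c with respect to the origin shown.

x_c = 78.27 cm, y_c = 112.37 cm

Part | A | x̄ᵢ | ȳᵢ | A·x̄ᵢ | A·ȳᵢ
rectangular body | 25500.00 | 75.00 | 85.00 | 1912500.00 | 2167500.00
semicircular top | 8835.73 | 75.00 | 201.83 | 662679.70 | 1783323.99
triangular fin | 937.50 | 175.00 | 8.33 | 164062.50 | 7812.50
hole | -1520.53 | 64.00 | 109.00 | -97313.97 | -165737.86
Σ | 33752.70 |  |  | 2641928.23 | 3792898.63
x_c = 2641928.23 / 33752.70 = 78.27 cm
y_c = 3792898.63 / 33752.70 = 112.37 cm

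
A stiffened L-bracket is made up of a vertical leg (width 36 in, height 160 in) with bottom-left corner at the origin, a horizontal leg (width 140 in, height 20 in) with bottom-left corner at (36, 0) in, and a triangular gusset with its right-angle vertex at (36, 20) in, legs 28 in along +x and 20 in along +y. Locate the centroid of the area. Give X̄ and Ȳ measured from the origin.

vertical leg: A = 36 × 160 = 5760.00, centroid at (18.00, 80.00).
horizontal leg: A = 140 × 20 = 2800.00, centroid at (106.00, 10.00).
gusset: A = ½·28·20 = 280.00, centroid at (45.33, 26.67).
ΣA = 8840.00 in²
ΣAX̄ = (5760.00)(18.00) + (2800.00)(106.00) + (280.00)(45.33) = 413173.33 in³
ΣAȲ = (5760.00)(80.00) + (2800.00)(10.00) + (280.00)(26.67) = 496266.67 in³
X̄ = 413173.33 / 8840.00 = 46.74 in
Ȳ = 496266.67 / 8840.00 = 56.14 in

X̄ = 46.74 in, Ȳ = 56.14 in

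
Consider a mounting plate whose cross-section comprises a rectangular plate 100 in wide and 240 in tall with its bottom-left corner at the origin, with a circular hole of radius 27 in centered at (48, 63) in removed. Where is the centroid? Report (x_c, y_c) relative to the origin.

x_c = 50.21 in, y_c = 126.01 in

plate: A = 100 × 240 = 24000.00, centroid at (50.00, 120.00).
hole: A = −π·27² = -2290.22, centroid at (48.00, 63.00).
ΣA = 21709.78 in², ΣAx_c = 1090069.39 in³, ΣAy_c = 2735716.07 in³.
x_c = 1090069.39/21709.78 = 50.21 in; y_c = 2735716.07/21709.78 = 126.01 in.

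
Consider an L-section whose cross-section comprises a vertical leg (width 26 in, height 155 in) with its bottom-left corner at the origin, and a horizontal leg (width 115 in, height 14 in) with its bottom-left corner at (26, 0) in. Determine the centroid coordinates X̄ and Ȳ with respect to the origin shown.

vertical leg: A = 26 × 155 = 4030.00, centroid at (13.00, 77.50).
horizontal leg: A = 115 × 14 = 1610.00, centroid at (83.50, 7.00).
ΣA = 5640.00 in²
ΣAX̄ = (4030.00)(13.00) + (1610.00)(83.50) = 186825.00 in³
ΣAȲ = (4030.00)(77.50) + (1610.00)(7.00) = 323595.00 in³
X̄ = 186825.00 / 5640.00 = 33.12 in
Ȳ = 323595.00 / 5640.00 = 57.38 in

X̄ = 33.12 in, Ȳ = 57.38 in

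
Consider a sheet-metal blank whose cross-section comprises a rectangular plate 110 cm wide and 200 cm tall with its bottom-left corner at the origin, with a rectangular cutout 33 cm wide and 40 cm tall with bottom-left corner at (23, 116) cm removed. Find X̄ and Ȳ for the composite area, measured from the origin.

X̄ = 55.99 cm, Ȳ = 97.70 cm

plate: A = 110 × 200 = 22000.00, centroid at (55.00, 100.00).
hole: A = −(33 × 40) = -1320.00, centroid at (39.50, 136.00).
ΣA = 20680.00 cm²
ΣAX̄ = (22000.00)(55.00) + (-1320.00)(39.50) = 1157860.00 cm³
ΣAȲ = (22000.00)(100.00) + (-1320.00)(136.00) = 2020480.00 cm³
X̄ = 1157860.00 / 20680.00 = 55.99 cm
Ȳ = 2020480.00 / 20680.00 = 97.70 cm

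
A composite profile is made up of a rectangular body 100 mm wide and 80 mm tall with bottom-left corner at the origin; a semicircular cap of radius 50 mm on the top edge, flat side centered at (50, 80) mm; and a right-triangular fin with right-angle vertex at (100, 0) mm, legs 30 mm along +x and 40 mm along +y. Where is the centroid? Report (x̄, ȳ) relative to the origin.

x̄ = 52.87 mm, ȳ = 57.91 mm

rectangular body: A = 100 × 80 = 8000.00, centroid at (50.00, 40.00).
semicircular top: A = ½π·50² = 3926.99, centroid at (50.00, 101.22).
triangular fin: A = ½·30·40 = 600.00, centroid at (110.00, 13.33).
ΣA = 12526.99 mm²
ΣAx̄ = (8000.00)(50.00) + (3926.99)(50.00) + (600.00)(110.00) = 662349.54 mm³
ΣAȳ = (8000.00)(40.00) + (3926.99)(101.22) + (600.00)(13.33) = 725492.60 mm³
x̄ = 662349.54 / 12526.99 = 52.87 mm
ȳ = 725492.60 / 12526.99 = 57.91 mm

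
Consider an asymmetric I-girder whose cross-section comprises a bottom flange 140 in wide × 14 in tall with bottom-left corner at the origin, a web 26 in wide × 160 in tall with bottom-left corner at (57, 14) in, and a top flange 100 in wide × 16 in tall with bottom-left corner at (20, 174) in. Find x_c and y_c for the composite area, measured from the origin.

bottom flange: A = 140 × 14 = 1960.00, centroid at (70.00, 7.00).
web: A = 26 × 160 = 4160.00, centroid at (70.00, 94.00).
top flange: A = 100 × 16 = 1600.00, centroid at (70.00, 182.00).
ΣA = 7720.00 in²
ΣAx_c = (1960.00)(70.00) + (4160.00)(70.00) + (1600.00)(70.00) = 540400.00 in³
ΣAy_c = (1960.00)(7.00) + (4160.00)(94.00) + (1600.00)(182.00) = 695960.00 in³
x_c = 540400.00 / 7720.00 = 70.00 in
y_c = 695960.00 / 7720.00 = 90.15 in

x_c = 70.00 in, y_c = 90.15 in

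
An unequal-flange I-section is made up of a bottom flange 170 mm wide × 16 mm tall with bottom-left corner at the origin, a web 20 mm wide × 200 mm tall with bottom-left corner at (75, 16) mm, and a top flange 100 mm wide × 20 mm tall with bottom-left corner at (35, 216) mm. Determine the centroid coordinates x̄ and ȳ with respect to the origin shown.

x̄ = 85.00 mm, ȳ = 107.54 mm

bottom flange: A = 170 × 16 = 2720.00, centroid at (85.00, 8.00).
web: A = 20 × 200 = 4000.00, centroid at (85.00, 116.00).
top flange: A = 100 × 20 = 2000.00, centroid at (85.00, 226.00).
ΣA = 8720.00 mm²
ΣAx̄ = (2720.00)(85.00) + (4000.00)(85.00) + (2000.00)(85.00) = 741200.00 mm³
ΣAȳ = (2720.00)(8.00) + (4000.00)(116.00) + (2000.00)(226.00) = 937760.00 mm³
x̄ = 741200.00 / 8720.00 = 85.00 mm
ȳ = 937760.00 / 8720.00 = 107.54 mm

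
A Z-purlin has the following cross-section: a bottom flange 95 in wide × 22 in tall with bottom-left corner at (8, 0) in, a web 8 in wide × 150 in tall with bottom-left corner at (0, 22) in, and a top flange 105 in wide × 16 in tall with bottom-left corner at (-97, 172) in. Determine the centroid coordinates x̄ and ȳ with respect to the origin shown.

x̄ = 9.26 in, ȳ = 88.89 in

bottom flange: A = 95 × 22 = 2090.00, centroid at (55.50, 11.00).
web: A = 8 × 150 = 1200.00, centroid at (4.00, 97.00).
top flange: A = 105 × 16 = 1680.00, centroid at (-44.50, 180.00).
ΣA = 4970.00 in²
ΣAx̄ = (2090.00)(55.50) + (1200.00)(4.00) + (1680.00)(-44.50) = 46035.00 in³
ΣAȳ = (2090.00)(11.00) + (1200.00)(97.00) + (1680.00)(180.00) = 441790.00 in³
x̄ = 46035.00 / 4970.00 = 9.26 in
ȳ = 441790.00 / 4970.00 = 88.89 in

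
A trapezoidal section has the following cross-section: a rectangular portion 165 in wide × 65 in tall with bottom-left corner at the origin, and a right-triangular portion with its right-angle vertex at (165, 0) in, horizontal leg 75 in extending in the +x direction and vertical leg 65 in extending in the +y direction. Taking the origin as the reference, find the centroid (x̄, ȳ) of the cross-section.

x̄ = 102.41 in, ȳ = 30.49 in

rectangular portion: A = 165 × 65 = 10725.00, centroid at (82.50, 32.50).
triangular portion: A = ½·75·65 = 2437.50, centroid at (190.00, 21.67).
ΣA = 13162.50 in²
ΣAx̄ = (10725.00)(82.50) + (2437.50)(190.00) = 1347937.50 in³
ΣAȳ = (10725.00)(32.50) + (2437.50)(21.67) = 401375.00 in³
x̄ = 1347937.50 / 13162.50 = 102.41 in
ȳ = 401375.00 / 13162.50 = 30.49 in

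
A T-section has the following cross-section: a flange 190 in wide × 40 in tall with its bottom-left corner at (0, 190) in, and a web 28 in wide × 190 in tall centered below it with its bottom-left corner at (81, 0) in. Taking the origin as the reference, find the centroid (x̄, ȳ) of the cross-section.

web: A = 28 × 190 = 5320.00, centroid at (95.00, 95.00).
flange: A = 190 × 40 = 7600.00, centroid at (95.00, 210.00).
ΣA = 12920.00 in², ΣAx̄ = 1227400.00 in³, ΣAȳ = 2101400.00 in³.
x̄ = 1227400.00/12920.00 = 95.00 in; ȳ = 2101400.00/12920.00 = 162.65 in.

x̄ = 95.00 in, ȳ = 162.65 in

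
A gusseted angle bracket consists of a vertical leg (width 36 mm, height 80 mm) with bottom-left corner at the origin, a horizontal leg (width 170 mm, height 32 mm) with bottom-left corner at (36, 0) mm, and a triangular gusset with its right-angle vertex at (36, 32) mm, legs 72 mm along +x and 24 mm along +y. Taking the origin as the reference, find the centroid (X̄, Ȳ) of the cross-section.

X̄ = 82.96 mm, Ȳ = 25.78 mm

vertical leg: A = 36 × 80 = 2880.00, centroid at (18.00, 40.00).
horizontal leg: A = 170 × 32 = 5440.00, centroid at (121.00, 16.00).
gusset: A = ½·72·24 = 864.00, centroid at (60.00, 40.00).
ΣA = 9184.00 mm²
ΣAX̄ = (2880.00)(18.00) + (5440.00)(121.00) + (864.00)(60.00) = 761920.00 mm³
ΣAȲ = (2880.00)(40.00) + (5440.00)(16.00) + (864.00)(40.00) = 236800.00 mm³
X̄ = 761920.00 / 9184.00 = 82.96 mm
Ȳ = 236800.00 / 9184.00 = 25.78 mm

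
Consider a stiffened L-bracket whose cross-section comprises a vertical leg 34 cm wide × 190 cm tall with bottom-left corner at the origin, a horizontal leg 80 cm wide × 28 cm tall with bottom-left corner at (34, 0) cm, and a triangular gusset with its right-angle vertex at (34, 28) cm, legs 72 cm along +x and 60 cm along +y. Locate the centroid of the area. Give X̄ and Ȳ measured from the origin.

X̄ = 36.91 cm, Ȳ = 68.94 cm

Part | A | x̄ᵢ | ȳᵢ | A·x̄ᵢ | A·ȳᵢ
vertical leg | 6460.00 | 17.00 | 95.00 | 109820.00 | 613700.00
horizontal leg | 2240.00 | 74.00 | 14.00 | 165760.00 | 31360.00
gusset | 2160.00 | 58.00 | 48.00 | 125280.00 | 103680.00
Σ | 10860.00 |  |  | 400860.00 | 748740.00
X̄ = 400860.00 / 10860.00 = 36.91 cm
Ȳ = 748740.00 / 10860.00 = 68.94 cm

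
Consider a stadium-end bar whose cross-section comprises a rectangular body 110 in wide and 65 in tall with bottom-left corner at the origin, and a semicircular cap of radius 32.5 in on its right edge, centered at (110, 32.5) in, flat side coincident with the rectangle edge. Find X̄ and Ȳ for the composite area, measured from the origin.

rectangular body: A = 110 × 65 = 7150.00, centroid at (55.00, 32.50).
semicircular end: A = ½π·32.5² = 1659.15, centroid at (123.79, 32.50).
ΣA = 8809.15 in²
ΣAX̄ = (7150.00)(55.00) + (1659.15)(123.79) = 598642.31 in³
ΣAȲ = (7150.00)(32.50) + (1659.15)(32.50) = 286297.49 in³
X̄ = 598642.31 / 8809.15 = 67.96 in
Ȳ = 286297.49 / 8809.15 = 32.50 in

X̄ = 67.96 in, Ȳ = 32.50 in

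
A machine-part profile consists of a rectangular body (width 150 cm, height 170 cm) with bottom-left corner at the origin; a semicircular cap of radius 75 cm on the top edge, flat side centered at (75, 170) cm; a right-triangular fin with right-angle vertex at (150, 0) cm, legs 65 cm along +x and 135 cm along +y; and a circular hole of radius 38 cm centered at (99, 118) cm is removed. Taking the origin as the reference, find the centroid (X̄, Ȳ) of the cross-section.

Part | A | x̄ᵢ | ȳᵢ | A·x̄ᵢ | A·ȳᵢ
rectangular body | 25500.00 | 75.00 | 85.00 | 1912500.00 | 2167500.00
semicircular top | 8835.73 | 75.00 | 201.83 | 662679.70 | 1783323.99
triangular fin | 4387.50 | 171.67 | 45.00 | 753187.50 | 197437.50
hole | -4536.46 | 99.00 | 118.00 | -449109.52 | -535302.26
Σ | 34186.77 |  |  | 2879257.68 | 3612959.23
X̄ = 2879257.68 / 34186.77 = 84.22 cm
Ȳ = 3612959.23 / 34186.77 = 105.68 cm

X̄ = 84.22 cm, Ȳ = 105.68 cm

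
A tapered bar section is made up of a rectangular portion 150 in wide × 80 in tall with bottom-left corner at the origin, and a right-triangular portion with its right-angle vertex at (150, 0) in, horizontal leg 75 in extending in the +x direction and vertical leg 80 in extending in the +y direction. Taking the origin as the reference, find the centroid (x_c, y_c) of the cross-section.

x_c = 95.00 in, y_c = 37.33 in

Part | A | x̄ᵢ | ȳᵢ | A·x̄ᵢ | A·ȳᵢ
rectangular portion | 12000.00 | 75.00 | 40.00 | 900000.00 | 480000.00
triangular portion | 3000.00 | 175.00 | 26.67 | 525000.00 | 80000.00
Σ | 15000.00 |  |  | 1425000.00 | 560000.00
x_c = 1425000.00 / 15000.00 = 95.00 in
y_c = 560000.00 / 15000.00 = 37.33 in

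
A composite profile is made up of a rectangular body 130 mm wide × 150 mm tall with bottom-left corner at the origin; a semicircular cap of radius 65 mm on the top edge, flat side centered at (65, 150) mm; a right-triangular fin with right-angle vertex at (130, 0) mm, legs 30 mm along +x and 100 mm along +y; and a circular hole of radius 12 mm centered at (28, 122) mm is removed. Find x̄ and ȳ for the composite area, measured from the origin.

x̄ = 69.75 mm, ȳ = 96.96 mm

Part | A | x̄ᵢ | ȳᵢ | A·x̄ᵢ | A·ȳᵢ
rectangular body | 19500.00 | 65.00 | 75.00 | 1267500.00 | 1462500.00
semicircular top | 6636.61 | 65.00 | 177.59 | 431379.94 | 1178575.51
triangular fin | 1500.00 | 140.00 | 33.33 | 210000.00 | 50000.00
hole | -452.39 | 28.00 | 122.00 | -12666.90 | -55191.50
Σ | 27184.23 |  |  | 1896213.04 | 2635884.01
x̄ = 1896213.04 / 27184.23 = 69.75 mm
ȳ = 2635884.01 / 27184.23 = 96.96 mm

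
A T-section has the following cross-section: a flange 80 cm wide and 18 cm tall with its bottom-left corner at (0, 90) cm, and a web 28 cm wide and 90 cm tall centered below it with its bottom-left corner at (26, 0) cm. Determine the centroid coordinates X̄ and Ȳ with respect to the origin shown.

web: A = 28 × 90 = 2520.00, centroid at (40.00, 45.00).
flange: A = 80 × 18 = 1440.00, centroid at (40.00, 99.00).
ΣA = 3960.00 cm²
ΣAX̄ = (2520.00)(40.00) + (1440.00)(40.00) = 158400.00 cm³
ΣAȲ = (2520.00)(45.00) + (1440.00)(99.00) = 255960.00 cm³
X̄ = 158400.00 / 3960.00 = 40.00 cm
Ȳ = 255960.00 / 3960.00 = 64.64 cm

X̄ = 40.00 cm, Ȳ = 64.64 cm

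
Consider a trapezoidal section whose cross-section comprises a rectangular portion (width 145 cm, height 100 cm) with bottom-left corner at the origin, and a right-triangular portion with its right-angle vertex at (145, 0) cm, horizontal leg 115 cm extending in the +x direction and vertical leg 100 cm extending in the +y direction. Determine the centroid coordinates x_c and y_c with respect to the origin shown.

x_c = 103.97 cm, y_c = 45.27 cm

Part | A | x̄ᵢ | ȳᵢ | A·x̄ᵢ | A·ȳᵢ
rectangular portion | 14500.00 | 72.50 | 50.00 | 1051250.00 | 725000.00
triangular portion | 5750.00 | 183.33 | 33.33 | 1054166.67 | 191666.67
Σ | 20250.00 |  |  | 2105416.67 | 916666.67
x_c = 2105416.67 / 20250.00 = 103.97 cm
y_c = 916666.67 / 20250.00 = 45.27 cm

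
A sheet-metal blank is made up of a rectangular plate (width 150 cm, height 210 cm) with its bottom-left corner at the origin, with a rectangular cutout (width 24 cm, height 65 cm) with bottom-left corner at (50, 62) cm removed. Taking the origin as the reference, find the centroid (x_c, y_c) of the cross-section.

x_c = 75.68 cm, y_c = 105.55 cm

plate: A = 150 × 210 = 31500.00, centroid at (75.00, 105.00).
hole: A = −(24 × 65) = -1560.00, centroid at (62.00, 94.50).
ΣA = 29940.00 cm²
ΣAx_c = (31500.00)(75.00) + (-1560.00)(62.00) = 2265780.00 cm³
ΣAy_c = (31500.00)(105.00) + (-1560.00)(94.50) = 3160080.00 cm³
x_c = 2265780.00 / 29940.00 = 75.68 cm
y_c = 3160080.00 / 29940.00 = 105.55 cm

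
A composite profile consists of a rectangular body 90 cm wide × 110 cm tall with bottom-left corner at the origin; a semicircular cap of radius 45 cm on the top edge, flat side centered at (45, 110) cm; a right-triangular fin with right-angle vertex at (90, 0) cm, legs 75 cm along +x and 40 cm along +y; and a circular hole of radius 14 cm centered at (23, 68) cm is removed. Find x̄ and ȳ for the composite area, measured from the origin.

Part | A | x̄ᵢ | ȳᵢ | A·x̄ᵢ | A·ȳᵢ
rectangular body | 9900.00 | 45.00 | 55.00 | 445500.00 | 544500.00
semicircular top | 3180.86 | 45.00 | 129.10 | 143138.82 | 410644.88
triangular fin | 1500.00 | 115.00 | 13.33 | 172500.00 | 20000.00
hole | -615.75 | 23.00 | 68.00 | -14162.30 | -41871.15
Σ | 13965.11 |  |  | 746976.52 | 933273.73
x̄ = 746976.52 / 13965.11 = 53.49 cm
ȳ = 933273.73 / 13965.11 = 66.83 cm

x̄ = 53.49 cm, ȳ = 66.83 cm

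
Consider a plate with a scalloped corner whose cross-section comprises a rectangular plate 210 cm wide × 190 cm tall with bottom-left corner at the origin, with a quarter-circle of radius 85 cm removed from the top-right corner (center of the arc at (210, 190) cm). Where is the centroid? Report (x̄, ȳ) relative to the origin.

plate: A = 210 × 190 = 39900.00, centroid at (105.00, 95.00).
removed quarter-circle: A = −¼π·85² = -5674.50, centroid at (173.92, 153.92).
ΣA = 34225.50 cm²
ΣAx̄ = (39900.00)(105.00) + (-5674.50)(173.92) = 3202562.97 cm³
ΣAȳ = (39900.00)(95.00) + (-5674.50)(153.92) = 2917053.00 cm³
x̄ = 3202562.97 / 34225.50 = 93.57 cm
ȳ = 2917053.00 / 34225.50 = 85.23 cm

x̄ = 93.57 cm, ȳ = 85.23 cm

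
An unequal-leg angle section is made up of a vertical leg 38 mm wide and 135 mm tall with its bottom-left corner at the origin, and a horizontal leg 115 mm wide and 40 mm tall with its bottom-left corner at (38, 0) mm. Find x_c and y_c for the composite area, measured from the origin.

vertical leg: A = 38 × 135 = 5130.00, centroid at (19.00, 67.50).
horizontal leg: A = 115 × 40 = 4600.00, centroid at (95.50, 20.00).
ΣA = 9730.00 mm²
ΣAx_c = (5130.00)(19.00) + (4600.00)(95.50) = 536770.00 mm³
ΣAy_c = (5130.00)(67.50) + (4600.00)(20.00) = 438275.00 mm³
x_c = 536770.00 / 9730.00 = 55.17 mm
y_c = 438275.00 / 9730.00 = 45.04 mm

x_c = 55.17 mm, y_c = 45.04 mm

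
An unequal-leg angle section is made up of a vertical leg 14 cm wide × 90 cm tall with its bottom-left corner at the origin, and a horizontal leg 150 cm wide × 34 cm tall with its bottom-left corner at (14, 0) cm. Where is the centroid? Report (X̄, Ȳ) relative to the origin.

Part | A | x̄ᵢ | ȳᵢ | A·x̄ᵢ | A·ȳᵢ
vertical leg | 1260.00 | 7.00 | 45.00 | 8820.00 | 56700.00
horizontal leg | 5100.00 | 89.00 | 17.00 | 453900.00 | 86700.00
Σ | 6360.00 |  |  | 462720.00 | 143400.00
X̄ = 462720.00 / 6360.00 = 72.75 cm
Ȳ = 143400.00 / 6360.00 = 22.55 cm

X̄ = 72.75 cm, Ȳ = 22.55 cm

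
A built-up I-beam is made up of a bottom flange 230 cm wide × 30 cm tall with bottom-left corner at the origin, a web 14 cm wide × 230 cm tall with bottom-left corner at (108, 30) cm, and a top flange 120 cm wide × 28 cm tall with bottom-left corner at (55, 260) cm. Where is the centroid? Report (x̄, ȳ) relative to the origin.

x̄ = 115.00 cm, ȳ = 110.61 cm

bottom flange: A = 230 × 30 = 6900.00, centroid at (115.00, 15.00).
web: A = 14 × 230 = 3220.00, centroid at (115.00, 145.00).
top flange: A = 120 × 28 = 3360.00, centroid at (115.00, 274.00).
ΣA = 13480.00 cm²
ΣAx̄ = (6900.00)(115.00) + (3220.00)(115.00) + (3360.00)(115.00) = 1550200.00 cm³
ΣAȳ = (6900.00)(15.00) + (3220.00)(145.00) + (3360.00)(274.00) = 1491040.00 cm³
x̄ = 1550200.00 / 13480.00 = 115.00 cm
ȳ = 1491040.00 / 13480.00 = 110.61 cm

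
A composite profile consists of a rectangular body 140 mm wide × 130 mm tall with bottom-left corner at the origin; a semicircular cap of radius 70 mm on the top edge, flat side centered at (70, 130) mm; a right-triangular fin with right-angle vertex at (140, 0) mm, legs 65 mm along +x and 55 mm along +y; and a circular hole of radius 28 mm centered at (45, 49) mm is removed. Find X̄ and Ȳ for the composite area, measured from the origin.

Part | A | x̄ᵢ | ȳᵢ | A·x̄ᵢ | A·ȳᵢ
rectangular body | 18200.00 | 70.00 | 65.00 | 1274000.00 | 1183000.00
semicircular top | 7696.90 | 70.00 | 159.71 | 538783.14 | 1229263.93
triangular fin | 1787.50 | 161.67 | 18.33 | 288979.17 | 32770.83
hole | -2463.01 | 45.00 | 49.00 | -110835.39 | -120687.42
Σ | 25221.39 |  |  | 1990926.92 | 2324347.34
X̄ = 1990926.92 / 25221.39 = 78.94 mm
Ȳ = 2324347.34 / 25221.39 = 92.16 mm

X̄ = 78.94 mm, Ȳ = 92.16 mm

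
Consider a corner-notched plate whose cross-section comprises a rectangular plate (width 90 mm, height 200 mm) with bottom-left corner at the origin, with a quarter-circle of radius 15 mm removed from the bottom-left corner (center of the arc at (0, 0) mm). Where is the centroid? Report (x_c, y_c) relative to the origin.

x_c = 45.38 mm, y_c = 100.93 mm

plate: A = 90 × 200 = 18000.00, centroid at (45.00, 100.00).
removed quarter-circle: A = −¼π·15² = -176.71, centroid at (6.37, 6.37).
ΣA = 17823.29 mm²
ΣAx_c = (18000.00)(45.00) + (-176.71)(6.37) = 808875.00 mm³
ΣAy_c = (18000.00)(100.00) + (-176.71)(6.37) = 1798875.00 mm³
x_c = 808875.00 / 17823.29 = 45.38 mm
y_c = 1798875.00 / 17823.29 = 100.93 mm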